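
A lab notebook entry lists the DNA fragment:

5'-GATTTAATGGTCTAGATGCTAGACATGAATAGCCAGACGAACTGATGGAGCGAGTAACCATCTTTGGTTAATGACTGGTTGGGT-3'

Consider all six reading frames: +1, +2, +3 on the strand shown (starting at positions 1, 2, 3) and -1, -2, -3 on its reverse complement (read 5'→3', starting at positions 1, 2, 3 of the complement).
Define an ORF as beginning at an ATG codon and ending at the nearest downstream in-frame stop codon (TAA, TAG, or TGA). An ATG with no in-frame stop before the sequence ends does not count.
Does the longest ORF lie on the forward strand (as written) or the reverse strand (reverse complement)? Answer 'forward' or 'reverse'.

Reverse complement (5'→3'): ACCCAACCAGTCATTAACCAAAGATGGTTACTCGCTCCATCAGTTCGTCTGGCTATTCATGTCTAGCATCTAGACCATTAAATC
Frame +1: GAT TTA ATG GTC TAG ATG CTA GAC ATG AAT AGC CAG ACG AAC TGA TGG AGC GAG TAA CCA TCT TTG GTT AAT GAC TGG TTG GGT — ATG at 7, stop TAG at 13 → 9 nt; ATG at 16, stop TGA at 43 → 30 nt; ATG at 25, stop TGA at 43 → 21 nt.
Frame +2: ATT TAA TGG TCT AGA TGC TAG ACA TGA ATA GCC AGA CGA ACT GAT GGA GCG AGT AAC CAT CTT TGG TTA ATG ACT GGT TGG — no ATG→stop ORF.
Frame +3: TTT AAT GGT CTA GAT GCT AGA CAT GAA TAG CCA GAC GAA CTG ATG GAG CGA GTA ACC ATC TTT GGT TAA TGA CTG GTT GGG — ATG at 45, stop TAA at 69 → 27 nt.
Frame -1: ACC CAA CCA GTC ATT AAC CAA AGA TGG TTA CTC GCT CCA TCA GTT CGT CTG GCT ATT CAT GTC TAG CAT CTA GAC CAT TAA ATC — no ATG→stop ORF.
Frame -2: CCC AAC CAG TCA TTA ACC AAA GAT GGT TAC TCG CTC CAT CAG TTC GTC TGG CTA TTC ATG TCT AGC ATC TAG ACC ATT AAA — ATG at 59, stop TAG at 71 → 15 nt.
Frame -3: CCA ACC AGT CAT TAA CCA AAG ATG GTT ACT CGC TCC ATC AGT TCG TCT GGC TAT TCA TGT CTA GCA TCT AGA CCA TTA AAT — no ATG→stop ORF.
Forward-strand max 30 nt; reverse-strand max 15 nt. The forward strand has the longer ORF.

forward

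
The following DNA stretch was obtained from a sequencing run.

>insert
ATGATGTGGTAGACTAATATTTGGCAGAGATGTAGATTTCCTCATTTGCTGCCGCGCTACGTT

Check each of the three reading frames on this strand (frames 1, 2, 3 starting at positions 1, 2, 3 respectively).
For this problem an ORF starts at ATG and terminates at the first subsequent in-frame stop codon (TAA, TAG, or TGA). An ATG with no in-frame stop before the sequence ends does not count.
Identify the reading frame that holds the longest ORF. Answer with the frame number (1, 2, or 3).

1

Frame 1: ATG ATG TGG TAG ACT AAT ATT TGG CAG AGA TGT AGA TTT CCT CAT TTG CTG CCG CGC TAC GTT — ATG at 1, stop TAG at 10 → 12 nt; ATG at 4, stop TAG at 10 → 9 nt.
Frame 2: TGA TGT GGT AGA CTA ATA TTT GGC AGA GAT GTA GAT TTC CTC ATT TGC TGC CGC GCT ACG — no ATG→stop ORF.
Frame 3: GAT GTG GTA GAC TAA TAT TTG GCA GAG ATG TAG ATT TCC TCA TTT GCT GCC GCG CTA CGT — ATG at 30, stop TAG at 33 → 6 nt.
Longest ORF is 12 nt in frame 1 (positions 1–12).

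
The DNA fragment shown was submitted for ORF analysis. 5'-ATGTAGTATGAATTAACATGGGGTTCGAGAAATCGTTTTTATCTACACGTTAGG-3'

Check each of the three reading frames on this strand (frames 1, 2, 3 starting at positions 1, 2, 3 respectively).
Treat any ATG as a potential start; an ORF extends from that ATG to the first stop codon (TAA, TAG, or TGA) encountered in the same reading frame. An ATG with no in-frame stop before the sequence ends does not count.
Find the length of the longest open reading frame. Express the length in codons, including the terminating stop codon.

Frame 1: ATG TAG TAT GAA TTA ACA TGG GGT TCG AGA AAT CGT TTT TAT CTA CAC GTT AGG — ATG at 1, stop TAG at 4 → 6 nt.
Frame 2: TGT AGT ATG AAT TAA CAT GGG GTT CGA GAA ATC GTT TTT ATC TAC ACG TTA — ATG at 8, stop TAA at 14 → 9 nt.
Frame 3: GTA GTA TGA ATT AAC ATG GGG TTC GAG AAA TCG TTT TTA TCT ACA CGT TAG — ATG at 18, stop TAG at 51 → 36 nt.
Longest: frame 3, positions 18–53, 36 nt = 12 codons = 11 aa. → 12 codons.

12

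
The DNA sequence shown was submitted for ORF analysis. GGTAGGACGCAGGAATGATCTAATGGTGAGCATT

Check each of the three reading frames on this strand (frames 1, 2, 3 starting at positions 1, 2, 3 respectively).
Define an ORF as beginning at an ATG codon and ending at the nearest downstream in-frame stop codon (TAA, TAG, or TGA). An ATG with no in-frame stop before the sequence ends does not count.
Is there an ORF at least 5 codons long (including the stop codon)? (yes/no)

no

Frame 1: GGT AGG ACG CAG GAA TGA TCT AAT GGT GAG CAT — no ATG→stop ORF.
Frame 2: GTA GGA CGC AGG AAT GAT CTA ATG GTG AGC ATT — no ATG→stop ORF.
Frame 3: TAG GAC GCA GGA ATG ATC TAA TGG TGA GCA — ATG at 15, stop TAA at 21 → 9 nt.
Largest ORF found is 3 codons < 5, so no.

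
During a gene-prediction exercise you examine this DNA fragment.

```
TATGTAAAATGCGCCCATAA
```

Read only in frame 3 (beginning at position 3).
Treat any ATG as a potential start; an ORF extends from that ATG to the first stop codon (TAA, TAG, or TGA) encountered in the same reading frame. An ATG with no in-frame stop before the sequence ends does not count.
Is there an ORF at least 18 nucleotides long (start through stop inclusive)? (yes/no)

Frame 3: TGT AAA ATG CGC CCA TAA — ATG at 9, stop TAA at 18 → 12 nt.
Largest ORF found is 12 nucleotides < 18, so no.

no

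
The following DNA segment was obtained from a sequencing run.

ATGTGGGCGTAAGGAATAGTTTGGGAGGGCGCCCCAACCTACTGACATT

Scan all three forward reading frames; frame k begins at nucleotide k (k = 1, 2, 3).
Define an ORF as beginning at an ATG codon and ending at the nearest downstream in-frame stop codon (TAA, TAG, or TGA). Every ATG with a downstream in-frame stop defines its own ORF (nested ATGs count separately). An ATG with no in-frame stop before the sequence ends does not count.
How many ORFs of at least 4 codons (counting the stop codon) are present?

Frame 1: ATG TGG GCG TAA GGA ATA GTT TGG GAG GGC GCC CCA ACC TAC TGA CAT — ATG at 1, stop TAA at 10 → 12 nt.
Frame 2: TGT GGG CGT AAG GAA TAG TTT GGG AGG GCG CCC CAA CCT ACT GAC ATT — no ATG→stop ORF.
Frame 3: GTG GGC GTA AGG AAT AGT TTG GGA GGG CGC CCC AAC CTA CTG ACA — no ATG→stop ORF.
ORFs ≥ 4 codons: frame 1 1–12 (4 codons). Count = 1.

1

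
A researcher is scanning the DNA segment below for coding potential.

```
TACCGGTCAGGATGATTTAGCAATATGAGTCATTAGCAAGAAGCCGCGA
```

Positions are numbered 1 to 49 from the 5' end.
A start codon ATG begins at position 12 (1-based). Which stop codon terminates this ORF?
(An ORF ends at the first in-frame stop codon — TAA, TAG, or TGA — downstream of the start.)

TAG

Codons from position 12: ATG (12–14), ATT (15–17), TAG (18–20).
The first in-frame stop codon is TAG.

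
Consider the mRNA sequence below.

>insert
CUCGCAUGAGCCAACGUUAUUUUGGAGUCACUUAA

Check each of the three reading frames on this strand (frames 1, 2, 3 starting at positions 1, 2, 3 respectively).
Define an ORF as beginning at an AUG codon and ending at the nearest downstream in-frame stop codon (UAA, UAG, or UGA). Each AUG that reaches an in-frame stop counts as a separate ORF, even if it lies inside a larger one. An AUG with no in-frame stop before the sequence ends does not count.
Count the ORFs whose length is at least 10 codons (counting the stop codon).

1

Frame 1: CUC GCA UGA GCC AAC GUU AUU UUG GAG UCA CUU — no AUG→stop ORF.
Frame 2: UCG CAU GAG CCA ACG UUA UUU UGG AGU CAC UUA — no AUG→stop ORF.
Frame 3: CGC AUG AGC CAA CGU UAU UUU GGA GUC ACU UAA — AUG at 6, stop UAA at 33 → 30 nt.
ORFs ≥ 10 codons: frame 3 6–35 (10 codons). Count = 1.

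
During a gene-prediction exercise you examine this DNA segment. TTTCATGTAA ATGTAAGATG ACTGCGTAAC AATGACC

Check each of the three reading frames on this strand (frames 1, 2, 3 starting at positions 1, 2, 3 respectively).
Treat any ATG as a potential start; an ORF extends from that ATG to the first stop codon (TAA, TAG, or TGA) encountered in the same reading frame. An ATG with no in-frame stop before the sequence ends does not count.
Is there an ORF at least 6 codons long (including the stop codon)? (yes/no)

Frame 1: TTT CAT GTA AAT GTA AGA TGA CTG CGT AAC AAT GAC — no ATG→stop ORF.
Frame 2: TTC ATG TAA ATG TAA GAT GAC TGC GTA ACA ATG ACC — ATG at 5, stop TAA at 8 → 6 nt; ATG at 11, stop TAA at 14 → 6 nt.
Frame 3: TCA TGT AAA TGT AAG ATG ACT GCG TAA CAA TGA — ATG at 18, stop TAA at 27 → 12 nt.
Largest ORF found is 4 codons < 6, so no.

no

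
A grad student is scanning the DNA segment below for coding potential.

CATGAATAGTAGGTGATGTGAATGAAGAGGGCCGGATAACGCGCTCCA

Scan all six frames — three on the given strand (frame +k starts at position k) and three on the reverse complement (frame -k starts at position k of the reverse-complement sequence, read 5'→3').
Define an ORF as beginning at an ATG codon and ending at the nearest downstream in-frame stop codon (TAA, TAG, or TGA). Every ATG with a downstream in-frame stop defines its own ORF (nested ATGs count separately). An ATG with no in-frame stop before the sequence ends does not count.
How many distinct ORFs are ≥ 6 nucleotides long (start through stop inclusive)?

Reverse complement (5'→3'): TGGAGCGCGTTATCCGGCCCTCTTCATTCACATCACCTACTATTCATG
Frame +1: CAT GAA TAG TAG GTG ATG TGA ATG AAG AGG GCC GGA TAA CGC GCT CCA — ATG at 16, stop TGA at 19 → 6 nt; ATG at 22, stop TAA at 37 → 18 nt.
Frame +2: ATG AAT AGT AGG TGA TGT GAA TGA AGA GGG CCG GAT AAC GCG CTC — ATG at 2, stop TGA at 14 → 15 nt.
Frame +3: TGA ATA GTA GGT GAT GTG AAT GAA GAG GGC CGG ATA ACG CGC TCC — no ATG→stop ORF.
Frame -1: TGG AGC GCG TTA TCC GGC CCT CTT CAT TCA CAT CAC CTA CTA TTC ATG — no ATG→stop ORF.
Frame -2: GGA GCG CGT TAT CCG GCC CTC TTC ATT CAC ATC ACC TAC TAT TCA — no ATG→stop ORF.
Frame -3: GAG CGC GTT ATC CGG CCC TCT TCA TTC ACA TCA CCT ACT ATT CAT — no ATG→stop ORF.
ORFs ≥ 6 nucleotides: frame +1 16–21 (6 nucleotides), frame +1 22–39 (18 nucleotides), frame +2 2–16 (15 nucleotides). Count = 3.

3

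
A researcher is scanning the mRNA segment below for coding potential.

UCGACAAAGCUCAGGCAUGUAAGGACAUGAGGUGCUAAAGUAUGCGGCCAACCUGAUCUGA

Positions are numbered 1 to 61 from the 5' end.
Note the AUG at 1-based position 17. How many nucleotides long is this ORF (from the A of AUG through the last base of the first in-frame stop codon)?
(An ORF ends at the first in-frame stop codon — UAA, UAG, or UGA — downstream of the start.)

6

Codons from position 17: AUG (17–19), UAA (20–22).
UAA is the first in-frame stop; ORF spans 17–22, 6 nucleotides.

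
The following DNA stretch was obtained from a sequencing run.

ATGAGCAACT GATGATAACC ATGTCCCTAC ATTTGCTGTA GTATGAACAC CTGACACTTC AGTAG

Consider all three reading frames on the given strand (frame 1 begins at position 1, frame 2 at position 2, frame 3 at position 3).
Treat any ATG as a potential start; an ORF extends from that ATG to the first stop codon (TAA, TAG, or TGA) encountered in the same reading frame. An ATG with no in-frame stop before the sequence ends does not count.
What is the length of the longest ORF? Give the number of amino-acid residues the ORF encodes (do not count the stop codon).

9

Frame 1: ATG AGC AAC TGA TGA TAA CCA TGT CCC TAC ATT TGC TGT AGT ATG AAC ACC TGA CAC TTC AGT — ATG at 1, stop TGA at 10 → 12 nt; ATG at 43, stop TGA at 52 → 12 nt.
Frame 2: TGA GCA ACT GAT GAT AAC CAT GTC CCT ACA TTT GCT GTA GTA TGA ACA CCT GAC ACT TCA GTA — no ATG→stop ORF.
Frame 3: GAG CAA CTG ATG ATA ACC ATG TCC CTA CAT TTG CTG TAG TAT GAA CAC CTG ACA CTT CAG TAG — ATG at 12, stop TAG at 39 → 30 nt; ATG at 21, stop TAG at 39 → 21 nt.
Longest: frame 3, positions 12–41, 30 nt = 10 codons = 9 aa. → 9 amino acids.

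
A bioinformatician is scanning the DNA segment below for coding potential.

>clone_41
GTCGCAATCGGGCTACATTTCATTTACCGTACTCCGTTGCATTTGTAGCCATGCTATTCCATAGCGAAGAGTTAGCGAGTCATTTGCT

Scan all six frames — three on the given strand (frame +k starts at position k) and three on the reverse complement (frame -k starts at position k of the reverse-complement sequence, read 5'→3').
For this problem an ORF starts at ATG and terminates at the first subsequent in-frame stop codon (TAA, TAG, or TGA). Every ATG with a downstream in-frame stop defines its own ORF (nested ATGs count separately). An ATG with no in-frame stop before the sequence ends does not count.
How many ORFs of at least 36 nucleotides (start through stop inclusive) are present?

Reverse complement (5'→3'): AGCAAATGACTCGCTAACTCTTCGCTATGGAATAGCATGGCTACAAATGCAACGGAGTACGGTAAATGAAATGTAGCCCGATTGCGAC
Frame +1: GTC GCA ATC GGG CTA CAT TTC ATT TAC CGT ACT CCG TTG CAT TTG TAG CCA TGC TAT TCC ATA GCG AAG AGT TAG CGA GTC ATT TGC — no ATG→stop ORF.
Frame +2: TCG CAA TCG GGC TAC ATT TCA TTT ACC GTA CTC CGT TGC ATT TGT AGC CAT GCT ATT CCA TAG CGA AGA GTT AGC GAG TCA TTT GCT — no ATG→stop ORF.
Frame +3: CGC AAT CGG GCT ACA TTT CAT TTA CCG TAC TCC GTT GCA TTT GTA GCC ATG CTA TTC CAT AGC GAA GAG TTA GCG AGT CAT TTG — no ATG→stop ORF.
Frame -1: AGC AAA TGA CTC GCT AAC TCT TCG CTA TGG AAT AGC ATG GCT ACA AAT GCA ACG GAG TAC GGT AAA TGA AAT GTA GCC CGA TTG CGA — ATG at 37, stop TGA at 67 → 33 nt.
Frame -2: GCA AAT GAC TCG CTA ACT CTT CGC TAT GGA ATA GCA TGG CTA CAA ATG CAA CGG AGT ACG GTA AAT GAA ATG TAG CCC GAT TGC GAC — ATG at 47, stop TAG at 74 → 30 nt; ATG at 71, stop TAG at 74 → 6 nt.
Frame -3: CAA ATG ACT CGC TAA CTC TTC GCT ATG GAA TAG CAT GGC TAC AAA TGC AAC GGA GTA CGG TAA ATG AAA TGT AGC CCG ATT GCG — ATG at 6, stop TAA at 15 → 12 nt; ATG at 27, stop TAG at 33 → 9 nt.
No ORF reaches 36 nucleotides. Count = 0.

0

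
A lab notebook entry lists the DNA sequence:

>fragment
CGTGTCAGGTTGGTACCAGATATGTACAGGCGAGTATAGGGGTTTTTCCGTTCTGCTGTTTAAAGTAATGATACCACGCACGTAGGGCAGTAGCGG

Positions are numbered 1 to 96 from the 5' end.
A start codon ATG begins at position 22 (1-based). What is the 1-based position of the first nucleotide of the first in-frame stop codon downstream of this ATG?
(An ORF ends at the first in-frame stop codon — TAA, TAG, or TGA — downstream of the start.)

37

Codons from position 22: ATG (22–24), TAC (25–27), AGG (28–30), CGA (31–33), GTA (34–36), TAG (37–39).
TAG is a stop codon; it begins at position 37.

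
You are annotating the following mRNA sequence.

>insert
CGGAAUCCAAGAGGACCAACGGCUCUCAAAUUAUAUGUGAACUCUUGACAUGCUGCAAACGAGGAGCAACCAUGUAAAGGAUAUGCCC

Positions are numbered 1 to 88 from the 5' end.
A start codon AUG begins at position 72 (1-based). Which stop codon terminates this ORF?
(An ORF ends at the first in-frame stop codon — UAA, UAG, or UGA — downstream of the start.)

Codons from position 72: AUG (72–74), UAA (75–77).
The first in-frame stop codon is UAA.

UAA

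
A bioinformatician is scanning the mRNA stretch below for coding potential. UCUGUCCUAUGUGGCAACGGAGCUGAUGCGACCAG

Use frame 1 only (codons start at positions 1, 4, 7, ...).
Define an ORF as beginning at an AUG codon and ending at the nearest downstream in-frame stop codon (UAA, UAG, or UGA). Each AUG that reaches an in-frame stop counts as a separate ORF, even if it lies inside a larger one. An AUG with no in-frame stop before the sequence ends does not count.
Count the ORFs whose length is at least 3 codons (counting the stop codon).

Frame 1: UCU GUC CUA UGU GGC AAC GGA GCU GAU GCG ACC — no AUG→stop ORF.
No ORF reaches 3 codons. Count = 0.

0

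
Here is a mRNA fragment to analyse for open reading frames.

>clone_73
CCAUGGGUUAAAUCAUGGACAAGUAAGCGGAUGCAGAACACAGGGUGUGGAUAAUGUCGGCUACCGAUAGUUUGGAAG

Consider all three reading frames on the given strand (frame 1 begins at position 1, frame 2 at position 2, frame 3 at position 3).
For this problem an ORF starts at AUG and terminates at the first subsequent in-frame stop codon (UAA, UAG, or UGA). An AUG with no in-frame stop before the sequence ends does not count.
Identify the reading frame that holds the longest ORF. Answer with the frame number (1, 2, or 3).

Frame 1: CCA UGG GUU AAA UCA UGG ACA AGU AAG CGG AUG CAG AAC ACA GGG UGU GGA UAA UGU CGG CUA CCG AUA GUU UGG AAG — AUG at 31, stop UAA at 52 → 24 nt.
Frame 2: CAU GGG UUA AAU CAU GGA CAA GUA AGC GGA UGC AGA ACA CAG GGU GUG GAU AAU GUC GGC UAC CGA UAG UUU GGA — no AUG→stop ORF.
Frame 3: AUG GGU UAA AUC AUG GAC AAG UAA GCG GAU GCA GAA CAC AGG GUG UGG AUA AUG UCG GCU ACC GAU AGU UUG GAA — AUG at 3, stop UAA at 9 → 9 nt; AUG at 15, stop UAA at 24 → 12 nt.
Longest ORF is 24 nt in frame 1 (positions 31–54).

1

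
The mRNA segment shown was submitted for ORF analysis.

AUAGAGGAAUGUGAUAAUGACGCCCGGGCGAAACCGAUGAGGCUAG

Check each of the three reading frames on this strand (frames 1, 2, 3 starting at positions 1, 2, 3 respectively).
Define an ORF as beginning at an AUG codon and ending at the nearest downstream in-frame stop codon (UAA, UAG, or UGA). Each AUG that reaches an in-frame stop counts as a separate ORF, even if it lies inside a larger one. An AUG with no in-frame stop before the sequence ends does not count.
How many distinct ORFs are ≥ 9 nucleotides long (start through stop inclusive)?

Frame 1: AUA GAG GAA UGU GAU AAU GAC GCC CGG GCG AAA CCG AUG AGG CUA — no AUG→stop ORF.
Frame 2: UAG AGG AAU GUG AUA AUG ACG CCC GGG CGA AAC CGA UGA GGC UAG — AUG at 17, stop UGA at 38 → 24 nt.
Frame 3: AGA GGA AUG UGA UAA UGA CGC CCG GGC GAA ACC GAU GAG GCU — AUG at 9, stop UGA at 12 → 6 nt.
ORFs ≥ 9 nucleotides: frame 2 17–40 (24 nucleotides). Count = 1.

1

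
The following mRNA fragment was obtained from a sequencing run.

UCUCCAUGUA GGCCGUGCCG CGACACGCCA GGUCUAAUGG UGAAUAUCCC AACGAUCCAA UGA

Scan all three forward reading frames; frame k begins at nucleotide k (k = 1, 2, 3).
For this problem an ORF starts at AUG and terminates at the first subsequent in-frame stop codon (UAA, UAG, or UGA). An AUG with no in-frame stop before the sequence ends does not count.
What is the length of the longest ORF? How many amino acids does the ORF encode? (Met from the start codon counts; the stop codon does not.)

8

Frame 1: UCU CCA UGU AGG CCG UGC CGC GAC ACG CCA GGU CUA AUG GUG AAU AUC CCA ACG AUC CAA UGA — AUG at 37, stop UGA at 61 → 27 nt.
Frame 2: CUC CAU GUA GGC CGU GCC GCG ACA CGC CAG GUC UAA UGG UGA AUA UCC CAA CGA UCC AAU — no AUG→stop ORF.
Frame 3: UCC AUG UAG GCC GUG CCG CGA CAC GCC AGG UCU AAU GGU GAA UAU CCC AAC GAU CCA AUG — AUG at 6, stop UAG at 9 → 6 nt.
Longest: frame 1, positions 37–63, 27 nt = 9 codons = 8 aa. → 8 amino acids.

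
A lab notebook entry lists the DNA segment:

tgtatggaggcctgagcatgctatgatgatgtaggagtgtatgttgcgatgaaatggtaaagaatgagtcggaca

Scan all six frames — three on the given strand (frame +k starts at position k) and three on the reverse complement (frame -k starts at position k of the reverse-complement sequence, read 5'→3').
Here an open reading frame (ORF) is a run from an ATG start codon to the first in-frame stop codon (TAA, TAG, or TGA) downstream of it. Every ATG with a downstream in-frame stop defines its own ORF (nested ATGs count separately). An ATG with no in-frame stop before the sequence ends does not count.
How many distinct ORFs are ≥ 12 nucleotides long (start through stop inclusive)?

4

Reverse complement (5'→3'): TGTCCGACTCATTCTTTACCATTTCATCGCAACATACACTCCTACATCATCATAGCATGCTCAGGCCTCCATACA
Frame +1: TGT ATG GAG GCC TGA GCA TGC TAT GAT GAT GTA GGA GTG TAT GTT GCG ATG AAA TGG TAA AGA ATG AGT CGG ACA — ATG at 4, stop TGA at 13 → 12 nt; ATG at 49, stop TAA at 58 → 12 nt.
Frame +2: GTA TGG AGG CCT GAG CAT GCT ATG ATG ATG TAG GAG TGT ATG TTG CGA TGA AAT GGT AAA GAA TGA GTC GGA — ATG at 23, stop TAG at 32 → 12 nt; ATG at 26, stop TAG at 32 → 9 nt; ATG at 29, stop TAG at 32 → 6 nt; ATG at 41, stop TGA at 50 → 12 nt.
Frame +3: TAT GGA GGC CTG AGC ATG CTA TGA TGA TGT AGG AGT GTA TGT TGC GAT GAA ATG GTA AAG AAT GAG TCG GAC — ATG at 18, stop TGA at 24 → 9 nt.
Frame -1: TGT CCG ACT CAT TCT TTA CCA TTT CAT CGC AAC ATA CAC TCC TAC ATC ATC ATA GCA TGC TCA GGC CTC CAT ACA — no ATG→stop ORF.
Frame -2: GTC CGA CTC ATT CTT TAC CAT TTC ATC GCA ACA TAC ACT CCT ACA TCA TCA TAG CAT GCT CAG GCC TCC ATA — no ATG→stop ORF.
Frame -3: TCC GAC TCA TTC TTT ACC ATT TCA TCG CAA CAT ACA CTC CTA CAT CAT CAT AGC ATG CTC AGG CCT CCA TAC — no ATG→stop ORF.
ORFs ≥ 12 nucleotides: frame +1 4–15 (12 nucleotides), frame +1 49–60 (12 nucleotides), frame +2 23–34 (12 nucleotides), frame +2 41–52 (12 nucleotides). Count = 4.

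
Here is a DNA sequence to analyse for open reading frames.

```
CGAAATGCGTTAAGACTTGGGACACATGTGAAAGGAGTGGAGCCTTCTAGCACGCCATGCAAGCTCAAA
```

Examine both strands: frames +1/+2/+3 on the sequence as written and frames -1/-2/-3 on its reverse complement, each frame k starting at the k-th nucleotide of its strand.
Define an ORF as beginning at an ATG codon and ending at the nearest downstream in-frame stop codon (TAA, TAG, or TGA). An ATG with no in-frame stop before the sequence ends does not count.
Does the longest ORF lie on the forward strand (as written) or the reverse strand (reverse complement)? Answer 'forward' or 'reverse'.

reverse

Reverse complement (5'→3'): TTTGAGCTTGCATGGCGTGCTAGAAGGCTCCACTCCTTTCACATGTGTCCCAAGTCTTAACGCATTTCG
Frame +1: CGA AAT GCG TTA AGA CTT GGG ACA CAT GTG AAA GGA GTG GAG CCT TCT AGC ACG CCA TGC AAG CTC AAA — no ATG→stop ORF.
Frame +2: GAA ATG CGT TAA GAC TTG GGA CAC ATG TGA AAG GAG TGG AGC CTT CTA GCA CGC CAT GCA AGC TCA — ATG at 5, stop TAA at 11 → 9 nt; ATG at 26, stop TGA at 29 → 6 nt.
Frame +3: AAA TGC GTT AAG ACT TGG GAC ACA TGT GAA AGG AGT GGA GCC TTC TAG CAC GCC ATG CAA GCT CAA — no ATG→stop ORF.
Frame -1: TTT GAG CTT GCA TGG CGT GCT AGA AGG CTC CAC TCC TTT CAC ATG TGT CCC AAG TCT TAA CGC ATT TCG — ATG at 43, stop TAA at 58 → 18 nt.
Frame -2: TTG AGC TTG CAT GGC GTG CTA GAA GGC TCC ACT CCT TTC ACA TGT GTC CCA AGT CTT AAC GCA TTT — no ATG→stop ORF.
Frame -3: TGA GCT TGC ATG GCG TGC TAG AAG GCT CCA CTC CTT TCA CAT GTG TCC CAA GTC TTA ACG CAT TTC — ATG at 12, stop TAG at 21 → 12 nt.
Forward-strand max 9 nt; reverse-strand max 18 nt. The reverse strand has the longer ORF.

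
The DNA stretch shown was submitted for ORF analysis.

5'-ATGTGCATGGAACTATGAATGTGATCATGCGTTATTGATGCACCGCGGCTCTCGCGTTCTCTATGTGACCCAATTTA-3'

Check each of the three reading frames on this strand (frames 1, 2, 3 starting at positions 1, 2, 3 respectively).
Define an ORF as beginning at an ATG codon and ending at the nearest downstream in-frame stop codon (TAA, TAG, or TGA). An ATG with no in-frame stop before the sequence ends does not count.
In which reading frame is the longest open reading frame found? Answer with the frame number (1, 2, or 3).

3

Frame 1: ATG TGC ATG GAA CTA TGA ATG TGA TCA TGC GTT ATT GAT GCA CCG CGG CTC TCG CGT TCT CTA TGT GAC CCA ATT — ATG at 1, stop TGA at 16 → 18 nt; ATG at 7, stop TGA at 16 → 12 nt; ATG at 19, stop TGA at 22 → 6 nt.
Frame 2: TGT GCA TGG AAC TAT GAA TGT GAT CAT GCG TTA TTG ATG CAC CGC GGC TCT CGC GTT CTC TAT GTG ACC CAA TTT — no ATG→stop ORF.
Frame 3: GTG CAT GGA ACT ATG AAT GTG ATC ATG CGT TAT TGA TGC ACC GCG GCT CTC GCG TTC TCT ATG TGA CCC AAT TTA — ATG at 15, stop TGA at 36 → 24 nt; ATG at 27, stop TGA at 36 → 12 nt; ATG at 63, stop TGA at 66 → 6 nt.
Longest ORF is 24 nt in frame 3 (positions 15–38).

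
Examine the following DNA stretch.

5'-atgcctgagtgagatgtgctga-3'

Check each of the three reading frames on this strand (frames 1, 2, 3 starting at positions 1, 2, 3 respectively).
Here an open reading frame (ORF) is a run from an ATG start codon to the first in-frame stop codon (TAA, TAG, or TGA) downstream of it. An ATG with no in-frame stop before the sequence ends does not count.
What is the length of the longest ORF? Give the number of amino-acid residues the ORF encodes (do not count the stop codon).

3

Frame 1: ATG CCT GAG TGA GAT GTG CTG — ATG at 1, stop TGA at 10 → 12 nt.
Frame 2: TGC CTG AGT GAG ATG TGC TGA — ATG at 14, stop TGA at 20 → 9 nt.
Frame 3: GCC TGA GTG AGA TGT GCT — no ATG→stop ORF.
Longest: frame 1, positions 1–12, 12 nt = 4 codons = 3 aa. → 3 amino acids.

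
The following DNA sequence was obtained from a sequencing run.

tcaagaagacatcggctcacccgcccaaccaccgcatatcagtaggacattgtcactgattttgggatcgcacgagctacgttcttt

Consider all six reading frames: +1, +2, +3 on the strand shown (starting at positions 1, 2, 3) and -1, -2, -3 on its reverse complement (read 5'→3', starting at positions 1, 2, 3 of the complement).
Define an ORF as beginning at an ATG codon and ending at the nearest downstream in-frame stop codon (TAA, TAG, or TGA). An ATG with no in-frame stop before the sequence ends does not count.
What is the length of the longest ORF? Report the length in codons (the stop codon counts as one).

7

Reverse complement (5'→3'): AAAGAACGTAGCTCGTGCGATCCCAAAATCAGTGACAATGTCCTACTGATATGCGGTGGTTGGGCGGGTGAGCCGATGTCTTCTTGA
Frame +1: TCA AGA AGA CAT CGG CTC ACC CGC CCA ACC ACC GCA TAT CAG TAG GAC ATT GTC ACT GAT TTT GGG ATC GCA CGA GCT ACG TTC TTT — no ATG→stop ORF.
Frame +2: CAA GAA GAC ATC GGC TCA CCC GCC CAA CCA CCG CAT ATC AGT AGG ACA TTG TCA CTG ATT TTG GGA TCG CAC GAG CTA CGT TCT — no ATG→stop ORF.
Frame +3: AAG AAG ACA TCG GCT CAC CCG CCC AAC CAC CGC ATA TCA GTA GGA CAT TGT CAC TGA TTT TGG GAT CGC ACG AGC TAC GTT CTT — no ATG→stop ORF.
Frame -1: AAA GAA CGT AGC TCG TGC GAT CCC AAA ATC AGT GAC AAT GTC CTA CTG ATA TGC GGT GGT TGG GCG GGT GAG CCG ATG TCT TCT TGA — ATG at 76, stop TGA at 85 → 12 nt.
Frame -2: AAG AAC GTA GCT CGT GCG ATC CCA AAA TCA GTG ACA ATG TCC TAC TGA TAT GCG GTG GTT GGG CGG GTG AGC CGA TGT CTT CTT — ATG at 38, stop TGA at 47 → 12 nt.
Frame -3: AGA ACG TAG CTC GTG CGA TCC CAA AAT CAG TGA CAA TGT CCT ACT GAT ATG CGG TGG TTG GGC GGG TGA GCC GAT GTC TTC TTG — ATG at 51, stop TGA at 69 → 21 nt.
Longest: frame -3, positions 51–71, 21 nt = 7 codons = 6 aa. → 7 codons.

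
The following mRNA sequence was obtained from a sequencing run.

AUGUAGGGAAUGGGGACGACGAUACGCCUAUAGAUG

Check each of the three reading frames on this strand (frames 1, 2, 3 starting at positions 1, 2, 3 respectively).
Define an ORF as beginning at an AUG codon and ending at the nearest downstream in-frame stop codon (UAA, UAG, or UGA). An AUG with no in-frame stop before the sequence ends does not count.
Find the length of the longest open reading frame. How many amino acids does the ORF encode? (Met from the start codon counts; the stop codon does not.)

Frame 1: AUG UAG GGA AUG GGG ACG ACG AUA CGC CUA UAG AUG — AUG at 1, stop UAG at 4 → 6 nt; AUG at 10, stop UAG at 31 → 24 nt.
Frame 2: UGU AGG GAA UGG GGA CGA CGA UAC GCC UAU AGA — no AUG→stop ORF.
Frame 3: GUA GGG AAU GGG GAC GAC GAU ACG CCU AUA GAU — no AUG→stop ORF.
Longest: frame 1, positions 10–33, 24 nt = 8 codons = 7 aa. → 7 amino acids.

7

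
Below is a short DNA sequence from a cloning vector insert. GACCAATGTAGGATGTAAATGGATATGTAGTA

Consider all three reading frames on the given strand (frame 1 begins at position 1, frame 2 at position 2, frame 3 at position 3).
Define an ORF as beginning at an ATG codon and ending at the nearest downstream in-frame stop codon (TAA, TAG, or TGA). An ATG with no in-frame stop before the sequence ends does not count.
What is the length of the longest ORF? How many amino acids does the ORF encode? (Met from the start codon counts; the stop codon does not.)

3

Frame 1: GAC CAA TGT AGG ATG TAA ATG GAT ATG TAG — ATG at 13, stop TAA at 16 → 6 nt; ATG at 19, stop TAG at 28 → 12 nt; ATG at 25, stop TAG at 28 → 6 nt.
Frame 2: ACC AAT GTA GGA TGT AAA TGG ATA TGT AGT — no ATG→stop ORF.
Frame 3: CCA ATG TAG GAT GTA AAT GGA TAT GTA GTA — ATG at 6, stop TAG at 9 → 6 nt.
Longest: frame 1, positions 19–30, 12 nt = 4 codons = 3 aa. → 3 amino acids.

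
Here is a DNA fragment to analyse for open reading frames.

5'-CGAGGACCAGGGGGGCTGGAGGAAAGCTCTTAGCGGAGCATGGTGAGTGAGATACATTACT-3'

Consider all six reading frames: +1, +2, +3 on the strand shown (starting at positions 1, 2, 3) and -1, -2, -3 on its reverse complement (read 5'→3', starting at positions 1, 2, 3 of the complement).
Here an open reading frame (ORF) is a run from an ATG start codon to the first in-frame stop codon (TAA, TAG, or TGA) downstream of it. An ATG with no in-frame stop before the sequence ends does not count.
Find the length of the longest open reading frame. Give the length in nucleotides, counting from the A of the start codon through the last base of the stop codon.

Reverse complement (5'→3'): AGTAATGTATCTCACTCACCATGCTCCGCTAAGAGCTTTCCTCCAGCCCCCCTGGTCCTCG
Frame +1: CGA GGA CCA GGG GGG CTG GAG GAA AGC TCT TAG CGG AGC ATG GTG AGT GAG ATA CAT TAC — no ATG→stop ORF.
Frame +2: GAG GAC CAG GGG GGC TGG AGG AAA GCT CTT AGC GGA GCA TGG TGA GTG AGA TAC ATT ACT — no ATG→stop ORF.
Frame +3: AGG ACC AGG GGG GCT GGA GGA AAG CTC TTA GCG GAG CAT GGT GAG TGA GAT ACA TTA — no ATG→stop ORF.
Frame -1: AGT AAT GTA TCT CAC TCA CCA TGC TCC GCT AAG AGC TTT CCT CCA GCC CCC CTG GTC CTC — no ATG→stop ORF.
Frame -2: GTA ATG TAT CTC ACT CAC CAT GCT CCG CTA AGA GCT TTC CTC CAG CCC CCC TGG TCC TCG — no ATG→stop ORF.
Frame -3: TAA TGT ATC TCA CTC ACC ATG CTC CGC TAA GAG CTT TCC TCC AGC CCC CCT GGT CCT — ATG at 21, stop TAA at 30 → 12 nt.
Longest: frame -3, positions 21–32, 12 nt = 4 codons = 3 aa. → 12 nucleotides.

12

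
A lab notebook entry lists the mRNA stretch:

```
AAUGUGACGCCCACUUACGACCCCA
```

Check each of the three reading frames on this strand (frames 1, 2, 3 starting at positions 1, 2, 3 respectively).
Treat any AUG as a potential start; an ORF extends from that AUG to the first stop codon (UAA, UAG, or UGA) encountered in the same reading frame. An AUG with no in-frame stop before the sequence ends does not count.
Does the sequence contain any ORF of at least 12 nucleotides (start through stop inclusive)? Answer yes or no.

no

Frame 1: AAU GUG ACG CCC ACU UAC GAC CCC — no AUG→stop ORF.
Frame 2: AUG UGA CGC CCA CUU ACG ACC CCA — AUG at 2, stop UGA at 5 → 6 nt.
Frame 3: UGU GAC GCC CAC UUA CGA CCC — no AUG→stop ORF.
Largest ORF found is 6 nucleotides < 12, so no.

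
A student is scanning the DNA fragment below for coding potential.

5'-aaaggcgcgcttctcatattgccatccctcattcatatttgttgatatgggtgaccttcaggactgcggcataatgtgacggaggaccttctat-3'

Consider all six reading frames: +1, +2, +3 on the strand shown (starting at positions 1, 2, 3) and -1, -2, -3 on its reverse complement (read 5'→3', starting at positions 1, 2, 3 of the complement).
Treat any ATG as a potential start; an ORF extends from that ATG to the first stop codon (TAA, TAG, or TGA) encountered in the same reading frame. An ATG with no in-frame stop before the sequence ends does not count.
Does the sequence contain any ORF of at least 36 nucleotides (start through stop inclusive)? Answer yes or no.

Reverse complement (5'→3'): ATAGAAGGTCCTCCGTCACATTATGCCGCAGTCCTGAAGGTCACCCATATCAACAAATATGAATGAGGGATGGCAATATGAGAAGCGCGCCTTT
Frame +1: AAA GGC GCG CTT CTC ATA TTG CCA TCC CTC ATT CAT ATT TGT TGA TAT GGG TGA CCT TCA GGA CTG CGG CAT AAT GTG ACG GAG GAC CTT CTA — no ATG→stop ORF.
Frame +2: AAG GCG CGC TTC TCA TAT TGC CAT CCC TCA TTC ATA TTT GTT GAT ATG GGT GAC CTT CAG GAC TGC GGC ATA ATG TGA CGG AGG ACC TTC TAT — ATG at 47, stop TGA at 77 → 33 nt; ATG at 74, stop TGA at 77 → 6 nt.
Frame +3: AGG CGC GCT TCT CAT ATT GCC ATC CCT CAT TCA TAT TTG TTG ATA TGG GTG ACC TTC AGG ACT GCG GCA TAA TGT GAC GGA GGA CCT TCT — no ATG→stop ORF.
Frame -1: ATA GAA GGT CCT CCG TCA CAT TAT GCC GCA GTC CTG AAG GTC ACC CAT ATC AAC AAA TAT GAA TGA GGG ATG GCA ATA TGA GAA GCG CGC CTT — ATG at 70, stop TGA at 79 → 12 nt.
Frame -2: TAG AAG GTC CTC CGT CAC ATT ATG CCG CAG TCC TGA AGG TCA CCC ATA TCA ACA AAT ATG AAT GAG GGA TGG CAA TAT GAG AAG CGC GCC TTT — ATG at 23, stop TGA at 35 → 15 nt.
Frame -3: AGA AGG TCC TCC GTC ACA TTA TGC CGC AGT CCT GAA GGT CAC CCA TAT CAA CAA ATA TGA ATG AGG GAT GGC AAT ATG AGA AGC GCG CCT — no ATG→stop ORF.
Largest ORF found is 33 nucleotides < 36, so no.

no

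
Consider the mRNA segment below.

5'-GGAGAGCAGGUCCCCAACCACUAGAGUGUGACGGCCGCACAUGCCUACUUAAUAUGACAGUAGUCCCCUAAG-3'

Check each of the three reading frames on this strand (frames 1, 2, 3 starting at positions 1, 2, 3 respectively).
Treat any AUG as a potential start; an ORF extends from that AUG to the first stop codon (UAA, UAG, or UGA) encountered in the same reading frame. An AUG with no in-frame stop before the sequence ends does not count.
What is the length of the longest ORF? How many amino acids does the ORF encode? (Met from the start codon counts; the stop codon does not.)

5

Frame 1: GGA GAG CAG GUC CCC AAC CAC UAG AGU GUG ACG GCC GCA CAU GCC UAC UUA AUA UGA CAG UAG UCC CCU AAG — no AUG→stop ORF.
Frame 2: GAG AGC AGG UCC CCA ACC ACU AGA GUG UGA CGG CCG CAC AUG CCU ACU UAA UAU GAC AGU AGU CCC CUA — AUG at 41, stop UAA at 50 → 12 nt.
Frame 3: AGA GCA GGU CCC CAA CCA CUA GAG UGU GAC GGC CGC ACA UGC CUA CUU AAU AUG ACA GUA GUC CCC UAA — AUG at 54, stop UAA at 69 → 18 nt.
Longest: frame 3, positions 54–71, 18 nt = 6 codons = 5 aa. → 5 amino acids.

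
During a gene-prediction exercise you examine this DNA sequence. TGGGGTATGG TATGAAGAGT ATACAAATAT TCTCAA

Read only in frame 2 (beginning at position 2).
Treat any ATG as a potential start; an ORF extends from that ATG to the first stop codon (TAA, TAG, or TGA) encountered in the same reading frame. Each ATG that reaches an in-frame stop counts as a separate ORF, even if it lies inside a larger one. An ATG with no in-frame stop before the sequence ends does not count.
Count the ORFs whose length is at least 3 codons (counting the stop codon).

Frame 2: GGG GTA TGG TAT GAA GAG TAT ACA AAT ATT CTC — no ATG→stop ORF.
No ORF reaches 3 codons. Count = 0.

0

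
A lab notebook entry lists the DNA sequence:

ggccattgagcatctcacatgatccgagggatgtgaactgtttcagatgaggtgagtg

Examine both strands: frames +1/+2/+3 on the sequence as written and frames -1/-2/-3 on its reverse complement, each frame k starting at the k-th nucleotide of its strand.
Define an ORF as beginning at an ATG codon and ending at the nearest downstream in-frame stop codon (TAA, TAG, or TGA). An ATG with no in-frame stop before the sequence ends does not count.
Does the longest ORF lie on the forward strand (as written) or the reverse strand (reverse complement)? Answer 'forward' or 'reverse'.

Reverse complement (5'→3'): CACTCACCTCATCTGAAACAGTTCACATCCCTCGGATCATGTGAGATGCTCAATGGCC
Frame +1: GGC CAT TGA GCA TCT CAC ATG ATC CGA GGG ATG TGA ACT GTT TCA GAT GAG GTG AGT — ATG at 19, stop TGA at 34 → 18 nt; ATG at 31, stop TGA at 34 → 6 nt.
Frame +2: GCC ATT GAG CAT CTC ACA TGA TCC GAG GGA TGT GAA CTG TTT CAG ATG AGG TGA GTG — ATG at 47, stop TGA at 53 → 9 nt.
Frame +3: CCA TTG AGC ATC TCA CAT GAT CCG AGG GAT GTG AAC TGT TTC AGA TGA GGT GAG — no ATG→stop ORF.
Frame -1: CAC TCA CCT CAT CTG AAA CAG TTC ACA TCC CTC GGA TCA TGT GAG ATG CTC AAT GGC — no ATG→stop ORF.
Frame -2: ACT CAC CTC ATC TGA AAC AGT TCA CAT CCC TCG GAT CAT GTG AGA TGC TCA ATG GCC — no ATG→stop ORF.
Frame -3: CTC ACC TCA TCT GAA ACA GTT CAC ATC CCT CGG ATC ATG TGA GAT GCT CAA TGG — ATG at 39, stop TGA at 42 → 6 nt.
Forward-strand max 18 nt; reverse-strand max 6 nt. The forward strand has the longer ORF.

forward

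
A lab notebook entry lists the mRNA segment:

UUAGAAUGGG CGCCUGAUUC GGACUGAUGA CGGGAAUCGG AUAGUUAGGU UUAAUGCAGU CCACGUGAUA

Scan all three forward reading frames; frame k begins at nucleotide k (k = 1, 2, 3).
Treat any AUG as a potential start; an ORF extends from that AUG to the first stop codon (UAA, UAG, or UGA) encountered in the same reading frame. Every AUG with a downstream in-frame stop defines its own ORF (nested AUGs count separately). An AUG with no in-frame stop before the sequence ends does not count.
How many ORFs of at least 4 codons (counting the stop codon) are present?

Frame 1: UUA GAA UGG GCG CCU GAU UCG GAC UGA UGA CGG GAA UCG GAU AGU UAG GUU UAA UGC AGU CCA CGU GAU — no AUG→stop ORF.
Frame 2: UAG AAU GGG CGC CUG AUU CGG ACU GAU GAC GGG AAU CGG AUA GUU AGG UUU AAU GCA GUC CAC GUG AUA — no AUG→stop ORF.
Frame 3: AGA AUG GGC GCC UGA UUC GGA CUG AUG ACG GGA AUC GGA UAG UUA GGU UUA AUG CAG UCC ACG UGA — AUG at 6, stop UGA at 15 → 12 nt; AUG at 27, stop UAG at 42 → 18 nt; AUG at 54, stop UGA at 66 → 15 nt.
ORFs ≥ 4 codons: frame 3 6–17 (4 codons), frame 3 27–44 (6 codons), frame 3 54–68 (5 codons). Count = 3.

3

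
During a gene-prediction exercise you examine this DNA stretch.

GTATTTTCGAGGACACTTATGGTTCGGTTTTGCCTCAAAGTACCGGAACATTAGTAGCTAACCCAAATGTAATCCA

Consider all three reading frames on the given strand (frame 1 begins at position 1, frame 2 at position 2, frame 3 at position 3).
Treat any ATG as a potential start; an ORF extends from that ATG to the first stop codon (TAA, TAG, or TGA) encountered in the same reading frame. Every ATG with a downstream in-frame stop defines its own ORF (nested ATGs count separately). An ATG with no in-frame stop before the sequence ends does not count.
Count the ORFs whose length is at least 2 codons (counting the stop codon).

2

Frame 1: GTA TTT TCG AGG ACA CTT ATG GTT CGG TTT TGC CTC AAA GTA CCG GAA CAT TAG TAG CTA ACC CAA ATG TAA TCC — ATG at 19, stop TAG at 52 → 36 nt; ATG at 67, stop TAA at 70 → 6 nt.
Frame 2: TAT TTT CGA GGA CAC TTA TGG TTC GGT TTT GCC TCA AAG TAC CGG AAC ATT AGT AGC TAA CCC AAA TGT AAT CCA — no ATG→stop ORF.
Frame 3: ATT TTC GAG GAC ACT TAT GGT TCG GTT TTG CCT CAA AGT ACC GGA ACA TTA GTA GCT AAC CCA AAT GTA ATC — no ATG→stop ORF.
ORFs ≥ 2 codons: frame 1 19–54 (12 codons), frame 1 67–72 (2 codons). Count = 2.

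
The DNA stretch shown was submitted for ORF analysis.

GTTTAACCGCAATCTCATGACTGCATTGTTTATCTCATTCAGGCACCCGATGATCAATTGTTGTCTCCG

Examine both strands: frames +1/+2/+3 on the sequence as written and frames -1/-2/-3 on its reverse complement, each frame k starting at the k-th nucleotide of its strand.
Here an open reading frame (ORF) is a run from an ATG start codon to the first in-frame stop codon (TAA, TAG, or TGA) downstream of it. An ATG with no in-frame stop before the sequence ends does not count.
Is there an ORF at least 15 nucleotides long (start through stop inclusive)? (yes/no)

no

Reverse complement (5'→3'): CGGAGACAACAATTGATCATCGGGTGCCTGAATGAGATAAACAATGCAGTCATGAGATTGCGGTTAAAC
Frame +1: GTT TAA CCG CAA TCT CAT GAC TGC ATT GTT TAT CTC ATT CAG GCA CCC GAT GAT CAA TTG TTG TCT CCG — no ATG→stop ORF.
Frame +2: TTT AAC CGC AAT CTC ATG ACT GCA TTG TTT ATC TCA TTC AGG CAC CCG ATG ATC AAT TGT TGT CTC — no ATG→stop ORF.
Frame +3: TTA ACC GCA ATC TCA TGA CTG CAT TGT TTA TCT CAT TCA GGC ACC CGA TGA TCA ATT GTT GTC TCC — no ATG→stop ORF.
Frame -1: CGG AGA CAA CAA TTG ATC ATC GGG TGC CTG AAT GAG ATA AAC AAT GCA GTC ATG AGA TTG CGG TTA AAC — no ATG→stop ORF.
Frame -2: GGA GAC AAC AAT TGA TCA TCG GGT GCC TGA ATG AGA TAA ACA ATG CAG TCA TGA GAT TGC GGT TAA — ATG at 32, stop TAA at 38 → 9 nt; ATG at 44, stop TGA at 53 → 12 nt.
Frame -3: GAG ACA ACA ATT GAT CAT CGG GTG CCT GAA TGA GAT AAA CAA TGC AGT CAT GAG ATT GCG GTT AAA — no ATG→stop ORF.
Largest ORF found is 12 nucleotides < 15, so no.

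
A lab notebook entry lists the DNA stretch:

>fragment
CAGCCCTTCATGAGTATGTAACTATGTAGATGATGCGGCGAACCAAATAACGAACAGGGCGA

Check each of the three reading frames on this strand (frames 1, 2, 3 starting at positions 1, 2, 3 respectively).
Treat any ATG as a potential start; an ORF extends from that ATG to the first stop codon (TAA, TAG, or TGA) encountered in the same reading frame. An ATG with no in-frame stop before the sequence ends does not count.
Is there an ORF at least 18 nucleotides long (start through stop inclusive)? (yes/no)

yes

Frame 1: CAG CCC TTC ATG AGT ATG TAA CTA TGT AGA TGA TGC GGC GAA CCA AAT AAC GAA CAG GGC — ATG at 10, stop TAA at 19 → 12 nt; ATG at 16, stop TAA at 19 → 6 nt.
Frame 2: AGC CCT TCA TGA GTA TGT AAC TAT GTA GAT GAT GCG GCG AAC CAA ATA ACG AAC AGG GCG — no ATG→stop ORF.
Frame 3: GCC CTT CAT GAG TAT GTA ACT ATG TAG ATG ATG CGG CGA ACC AAA TAA CGA ACA GGG CGA — ATG at 24, stop TAG at 27 → 6 nt; ATG at 30, stop TAA at 48 → 21 nt; ATG at 33, stop TAA at 48 → 18 nt.
Frame 3 has an ORF of 21 nucleotides (positions 30–50) ≥ 18, so yes.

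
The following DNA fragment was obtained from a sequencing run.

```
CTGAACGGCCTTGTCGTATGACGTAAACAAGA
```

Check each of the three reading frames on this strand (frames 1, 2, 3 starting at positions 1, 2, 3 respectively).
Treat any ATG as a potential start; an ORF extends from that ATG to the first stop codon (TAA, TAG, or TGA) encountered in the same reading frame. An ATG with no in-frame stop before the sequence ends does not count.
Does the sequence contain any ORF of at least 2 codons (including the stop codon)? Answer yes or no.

yes

Frame 1: CTG AAC GGC CTT GTC GTA TGA CGT AAA CAA — no ATG→stop ORF.
Frame 2: TGA ACG GCC TTG TCG TAT GAC GTA AAC AAG — no ATG→stop ORF.
Frame 3: GAA CGG CCT TGT CGT ATG ACG TAA ACA AGA — ATG at 18, stop TAA at 24 → 9 nt.
Frame 3 has an ORF of 3 codons (positions 18–26) ≥ 2, so yes.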